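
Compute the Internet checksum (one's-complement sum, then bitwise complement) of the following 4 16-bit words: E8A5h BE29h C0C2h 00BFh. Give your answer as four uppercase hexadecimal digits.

97AE

One's-complement addition (fold any carry out of bit 15 back into bit 0):
  0xE8A5 + 0xBE29 = 0x1A6CE → wrap carry → 0xA6CF
  0xA6CF + 0xC0C2 = 0x16791 → wrap carry → 0x6792
  0x6792 + 0x00BF = 0x06851
One's-complement sum = 0x6851.
Checksum = ~0x6851 & 0xFFFF = 0x97AE.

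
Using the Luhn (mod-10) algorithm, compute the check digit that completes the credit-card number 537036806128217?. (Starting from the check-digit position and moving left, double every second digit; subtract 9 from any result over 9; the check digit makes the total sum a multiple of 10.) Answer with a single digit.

Partial digits right→left: 7 1 2 8 2 1 6 0 8 6 3 0 7 3 5
Double every second digit counting from the check-digit position (so the 1st, 3rd, 5th, ... of the partial from the right).
  doubled (with −9 where >9): 5 4 4 3 7 6 5 1 → sum 35
  kept as-is: 1 8 1 0 6 0 3 → sum 19
Total = 35 + 19 = 54.
Check digit = (10 − (54 mod 10)) mod 10 = 6.

6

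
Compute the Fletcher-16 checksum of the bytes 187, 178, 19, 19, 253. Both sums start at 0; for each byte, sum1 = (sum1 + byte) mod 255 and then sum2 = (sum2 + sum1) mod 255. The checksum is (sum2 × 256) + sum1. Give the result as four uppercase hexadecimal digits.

D292

Running sums (mod 255):
  after byte 0 (187): sum1=187, sum2=187
  after byte 1 (178): sum1=110, sum2=42
  after byte 2 (19): sum1=129, sum2=171
  after byte 3 (19): sum1=148, sum2=64
  after byte 4 (253): sum1=146, sum2=210
Checksum = sum2·256 + sum1 = 210·256 + 146 = 53906 = 0xD292.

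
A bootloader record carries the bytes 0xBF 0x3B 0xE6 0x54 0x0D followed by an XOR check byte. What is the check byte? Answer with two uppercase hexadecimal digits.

3B

XOR the bytes together:
  start with 0xBF
  0xBF ⊕ 0x3B = 0x84
  0x84 ⊕ 0xE6 = 0x62
  0x62 ⊕ 0x54 = 0x36
  0x36 ⊕ 0x0D = 0x3B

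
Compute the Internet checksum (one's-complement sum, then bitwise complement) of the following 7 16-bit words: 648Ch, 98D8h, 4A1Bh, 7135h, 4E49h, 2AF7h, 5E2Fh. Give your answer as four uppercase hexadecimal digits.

One's-complement addition (fold any carry out of bit 15 back into bit 0):
  0x648C + 0x98D8 = 0x0FD64
  0xFD64 + 0x4A1B = 0x1477F → wrap carry → 0x4780
  0x4780 + 0x7135 = 0x0B8B5
  0xB8B5 + 0x4E49 = 0x106FE → wrap carry → 0x06FF
  0x06FF + 0x2AF7 = 0x031F6
  0x31F6 + 0x5E2F = 0x09025
One's-complement sum = 0x9025.
Checksum = ~0x9025 & 0xFFFF = 0x6FDA.

6FDA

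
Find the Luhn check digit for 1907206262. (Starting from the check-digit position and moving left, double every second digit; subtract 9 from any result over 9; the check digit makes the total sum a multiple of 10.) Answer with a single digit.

3

Partial digits right→left: 2 6 2 6 0 2 7 0 9 1
Double every second digit counting from the check-digit position (so the 1st, 3rd, 5th, ... of the partial from the right).
  doubled (with −9 where >9): 4 4 0 5 9 → sum 22
  kept as-is: 6 6 2 0 1 → sum 15
Total = 22 + 15 = 37.
Check digit = (10 − (37 mod 10)) mod 10 = 3.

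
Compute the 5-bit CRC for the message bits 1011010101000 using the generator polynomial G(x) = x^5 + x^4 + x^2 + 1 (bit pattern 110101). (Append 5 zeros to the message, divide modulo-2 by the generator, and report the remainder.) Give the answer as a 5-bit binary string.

10010

Append 5 zeros: 101101010100000000. Divide by 110101 (XOR where the leading bit is 1):
  pos 0: 101101 XOR 110101 = 011000
  pos 1: 110000 XOR 110101 = 000101
  pos 4: 101101 XOR 110101 = 011000
  pos 5: 110000 XOR 110101 = 000101
  pos 8: 101000 XOR 110101 = 011101
  pos 9: 111010 XOR 110101 = 001111
  pos 11: 111100 XOR 110101 = 001001
Remainder (last 5 bits) = 10010. This is the CRC / FCS.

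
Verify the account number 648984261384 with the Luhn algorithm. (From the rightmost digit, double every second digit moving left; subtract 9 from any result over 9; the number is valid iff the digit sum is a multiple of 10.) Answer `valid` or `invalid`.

valid

From the right, keep odd positions and double even positions (subtract 9 from any doubled value over 9):
  doubled (positions 2,4,...): 7 2 4 7 7 3 → sum 30
  kept (positions 1,3,...): 4 3 6 4 9 4 → sum 30
Total = 60.
60 mod 10 = 0, so the number is valid.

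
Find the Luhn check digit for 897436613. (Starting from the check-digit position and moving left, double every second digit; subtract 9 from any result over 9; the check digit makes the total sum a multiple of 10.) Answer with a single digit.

Partial digits right→left: 3 1 6 6 3 4 7 9 8
Double every second digit counting from the check-digit position (so the 1st, 3rd, 5th, ... of the partial from the right).
  doubled (with −9 where >9): 6 3 6 5 7 → sum 27
  kept as-is: 1 6 4 9 → sum 20
Total = 27 + 20 = 47.
Check digit = (10 − (47 mod 10)) mod 10 = 3.

3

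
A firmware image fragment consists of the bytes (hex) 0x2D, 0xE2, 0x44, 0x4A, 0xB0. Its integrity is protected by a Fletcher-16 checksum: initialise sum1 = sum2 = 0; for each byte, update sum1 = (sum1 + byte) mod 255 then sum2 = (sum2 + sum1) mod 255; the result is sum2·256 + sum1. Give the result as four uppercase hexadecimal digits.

7F4F

Running sums (mod 255):
  after byte 0 (0x2D): sum1=45, sum2=45
  after byte 1 (0xE2): sum1=16, sum2=61
  after byte 2 (0x44): sum1=84, sum2=145
  after byte 3 (0x4A): sum1=158, sum2=48
  after byte 4 (0xB0): sum1=79, sum2=127
Checksum = sum2·256 + sum1 = 127·256 + 79 = 32591 = 0x7F4F.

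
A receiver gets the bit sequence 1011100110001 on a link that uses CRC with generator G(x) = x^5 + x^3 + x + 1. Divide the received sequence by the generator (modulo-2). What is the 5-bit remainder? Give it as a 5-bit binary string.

Modulo-2 division of 1011100110001 by 101011:
  pos 0: 101110 XOR 101011 = 000101
  pos 3: 101011 XOR 101011 = 000000
Remainder = 00001 (nonzero — an error is detected).

00001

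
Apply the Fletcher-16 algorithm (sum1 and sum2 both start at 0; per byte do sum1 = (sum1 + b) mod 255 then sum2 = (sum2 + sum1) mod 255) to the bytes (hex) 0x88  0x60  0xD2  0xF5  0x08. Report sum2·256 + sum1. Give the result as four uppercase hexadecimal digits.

98B9

Running sums (mod 255):
  after byte 0 (0x88): sum1=136, sum2=136
  after byte 1 (0x60): sum1=232, sum2=113
  after byte 2 (0xD2): sum1=187, sum2=45
  after byte 3 (0xF5): sum1=177, sum2=222
  after byte 4 (0x08): sum1=185, sum2=152
Checksum = sum2·256 + sum1 = 152·256 + 185 = 39097 = 0x98B9.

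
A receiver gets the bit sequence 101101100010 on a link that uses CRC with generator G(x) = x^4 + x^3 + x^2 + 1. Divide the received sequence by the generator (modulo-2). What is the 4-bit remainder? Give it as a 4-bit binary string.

0000

Modulo-2 division of 101101100010 by 11101:
  pos 0: 10110 XOR 11101 = 01011
  pos 1: 10111 XOR 11101 = 01010
  pos 2: 10101 XOR 11101 = 01000
  pos 3: 10000 XOR 11101 = 01101
  pos 4: 11010 XOR 11101 = 00111
  pos 6: 11101 XOR 11101 = 00000
Remainder = 0000 (zero — the frame passes the CRC check).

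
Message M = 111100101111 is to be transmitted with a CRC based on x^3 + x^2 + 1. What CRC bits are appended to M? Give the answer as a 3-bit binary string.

110

Append 3 zeros: 111100101111000. Divide by 1101 (XOR where the leading bit is 1):
  pos 0: 1111 XOR 1101 = 0010
  pos 2: 1000 XOR 1101 = 0101
  pos 3: 1011 XOR 1101 = 0110
  pos 4: 1100 XOR 1101 = 0001
  pos 7: 1111 XOR 1101 = 0010
  pos 9: 1010 XOR 1101 = 0111
  pos 10: 1110 XOR 1101 = 0011
Remainder (last 3 bits) = 110. This is the CRC / FCS.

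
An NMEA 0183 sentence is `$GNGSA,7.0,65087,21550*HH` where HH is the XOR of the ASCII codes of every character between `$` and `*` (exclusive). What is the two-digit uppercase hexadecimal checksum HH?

XOR the ASCII codes of the payload characters:
  'G' = 0x47 → acc = 0x47
  'N' = 0x4E → acc = 0x09
  'G' = 0x47 → acc = 0x4E
  'S' = 0x53 → acc = 0x1D
  'A' = 0x41 → acc = 0x5C
  ',' = 0x2C → acc = 0x70
  '7' = 0x37 → acc = 0x47
  '.' = 0x2E → acc = 0x69
  '0' = 0x30 → acc = 0x59
  ',' = 0x2C → acc = 0x75
  '6' = 0x36 → acc = 0x43
  '5' = 0x35 → acc = 0x76
  '0' = 0x30 → acc = 0x46
  '8' = 0x38 → acc = 0x7E
  '7' = 0x37 → acc = 0x49
  ',' = 0x2C → acc = 0x65
  '2' = 0x32 → acc = 0x57
  '1' = 0x31 → acc = 0x66
  '5' = 0x35 → acc = 0x53
  '5' = 0x35 → acc = 0x66
  '0' = 0x30 → acc = 0x56
Checksum = 0x56.

56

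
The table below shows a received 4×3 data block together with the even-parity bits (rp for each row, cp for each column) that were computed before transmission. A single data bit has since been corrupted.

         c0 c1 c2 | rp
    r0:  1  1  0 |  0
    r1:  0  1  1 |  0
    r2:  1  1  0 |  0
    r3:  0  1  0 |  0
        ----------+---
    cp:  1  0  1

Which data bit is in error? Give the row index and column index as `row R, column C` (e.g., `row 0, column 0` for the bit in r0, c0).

Recompute each row's even parity and compare to rp:
  r0: data parity 0, sent rp 0 → ok
  r1: data parity 0, sent rp 0 → ok
  r2: data parity 0, sent rp 0 → ok
  r3: data parity 1, sent rp 0 → mismatch
Recompute each column's even parity and compare to cp:
  c0: data parity 0, sent cp 1 → mismatch
  c1: data parity 0, sent cp 0 → ok
  c2: data parity 1, sent cp 1 → ok
Exactly one row (r3) and one column (c0) fail → the flipped bit is at their intersection.

row 3, column 0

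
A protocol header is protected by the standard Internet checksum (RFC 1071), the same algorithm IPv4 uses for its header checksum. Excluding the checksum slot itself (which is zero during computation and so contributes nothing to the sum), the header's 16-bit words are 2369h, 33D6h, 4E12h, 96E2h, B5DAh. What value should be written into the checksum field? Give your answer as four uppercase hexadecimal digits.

0DF1

One's-complement addition (fold any carry out of bit 15 back into bit 0):
  0x2369 + 0x33D6 = 0x0573F
  0x573F + 0x4E12 = 0x0A551
  0xA551 + 0x96E2 = 0x13C33 → wrap carry → 0x3C34
  0x3C34 + 0xB5DA = 0x0F20E
One's-complement sum = 0xF20E.
Checksum = ~0xF20E & 0xFFFF = 0x0DF1.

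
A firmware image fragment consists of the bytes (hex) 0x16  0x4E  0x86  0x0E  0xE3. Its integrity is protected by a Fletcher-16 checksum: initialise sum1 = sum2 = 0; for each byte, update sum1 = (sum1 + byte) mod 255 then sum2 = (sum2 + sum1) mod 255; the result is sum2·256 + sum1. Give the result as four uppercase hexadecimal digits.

3BDC

Running sums (mod 255):
  after byte 0 (0x16): sum1=22, sum2=22
  after byte 1 (0x4E): sum1=100, sum2=122
  after byte 2 (0x86): sum1=234, sum2=101
  after byte 3 (0x0E): sum1=248, sum2=94
  after byte 4 (0xE3): sum1=220, sum2=59
Checksum = sum2·256 + sum1 = 59·256 + 220 = 15324 = 0x3BDC.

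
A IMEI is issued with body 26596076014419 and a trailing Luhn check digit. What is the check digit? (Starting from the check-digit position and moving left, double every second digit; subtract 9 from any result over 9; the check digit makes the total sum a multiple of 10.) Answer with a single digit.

1

Partial digits right→left: 9 1 4 4 1 0 6 7 0 6 9 5 6 2
Double every second digit counting from the check-digit position (so the 1st, 3rd, 5th, ... of the partial from the right).
  doubled (with −9 where >9): 9 8 2 3 0 9 3 → sum 34
  kept as-is: 1 4 0 7 6 5 2 → sum 25
Total = 34 + 25 = 59.
Check digit = (10 − (59 mod 10)) mod 10 = 1.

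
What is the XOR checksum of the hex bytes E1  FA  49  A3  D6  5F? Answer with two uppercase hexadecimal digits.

XOR the bytes together:
  start with 0xE1
  0xE1 ⊕ 0xFA = 0x1B
  0x1B ⊕ 0x49 = 0x52
  0x52 ⊕ 0xA3 = 0xF1
  0xF1 ⊕ 0xD6 = 0x27
  0x27 ⊕ 0x5F = 0x78

78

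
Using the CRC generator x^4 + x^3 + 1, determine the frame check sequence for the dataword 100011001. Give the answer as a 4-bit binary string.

Append 4 zeros: 1000110010000. Divide by 11001 (XOR where the leading bit is 1):
  pos 0: 10001 XOR 11001 = 01000
  pos 1: 10001 XOR 11001 = 01000
  pos 2: 10000 XOR 11001 = 01001
  pos 3: 10010 XOR 11001 = 01011
  pos 4: 10111 XOR 11001 = 01110
  pos 5: 11100 XOR 11001 = 00101
  pos 7: 10100 XOR 11001 = 01101
  pos 8: 11010 XOR 11001 = 00011
Remainder (last 4 bits) = 0011. This is the CRC / FCS.

0011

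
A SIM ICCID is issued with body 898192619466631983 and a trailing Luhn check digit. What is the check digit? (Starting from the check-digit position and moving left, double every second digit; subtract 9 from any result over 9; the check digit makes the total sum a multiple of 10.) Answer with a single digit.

0

Partial digits right→left: 3 8 9 1 3 6 6 6 4 9 1 6 2 9 1 8 9 8
Double every second digit counting from the check-digit position (so the 1st, 3rd, 5th, ... of the partial from the right).
  doubled (with −9 where >9): 6 9 6 3 8 2 4 2 9 → sum 49
  kept as-is: 8 1 6 6 9 6 9 8 8 → sum 61
Total = 49 + 61 = 110.
Check digit = (10 − (110 mod 10)) mod 10 = 0.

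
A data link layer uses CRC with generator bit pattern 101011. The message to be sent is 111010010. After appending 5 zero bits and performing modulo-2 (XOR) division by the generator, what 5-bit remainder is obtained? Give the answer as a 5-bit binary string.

00010

Append 5 zeros: 11101001000000. Divide by 101011 (XOR where the leading bit is 1):
  pos 0: 111010 XOR 101011 = 010001
  pos 1: 100010 XOR 101011 = 001001
  pos 3: 100110 XOR 101011 = 001101
  pos 5: 110100 XOR 101011 = 011111
  pos 6: 111110 XOR 101011 = 010101
  pos 7: 101010 XOR 101011 = 000001
Remainder (last 5 bits) = 00010. This is the CRC / FCS.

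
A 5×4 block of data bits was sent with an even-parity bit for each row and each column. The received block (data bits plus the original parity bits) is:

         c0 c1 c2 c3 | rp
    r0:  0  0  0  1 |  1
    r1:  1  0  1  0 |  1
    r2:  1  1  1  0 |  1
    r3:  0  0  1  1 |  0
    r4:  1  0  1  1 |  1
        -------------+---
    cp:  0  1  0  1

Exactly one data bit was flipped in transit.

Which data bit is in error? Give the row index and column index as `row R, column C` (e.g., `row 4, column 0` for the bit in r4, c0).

row 1, column 0

Recompute each row's even parity and compare to rp:
  r0: data parity 1, sent rp 1 → ok
  r1: data parity 0, sent rp 1 → mismatch
  r2: data parity 1, sent rp 1 → ok
  r3: data parity 0, sent rp 0 → ok
  r4: data parity 1, sent rp 1 → ok
Recompute each column's even parity and compare to cp:
  c0: data parity 1, sent cp 0 → mismatch
  c1: data parity 1, sent cp 1 → ok
  c2: data parity 0, sent cp 0 → ok
  c3: data parity 1, sent cp 1 → ok
Exactly one row (r1) and one column (c0) fail → the flipped bit is at their intersection.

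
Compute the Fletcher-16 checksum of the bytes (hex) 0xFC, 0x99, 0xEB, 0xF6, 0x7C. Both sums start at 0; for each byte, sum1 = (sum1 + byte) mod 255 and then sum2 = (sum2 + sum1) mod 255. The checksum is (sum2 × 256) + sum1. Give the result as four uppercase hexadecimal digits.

85F5

Running sums (mod 255):
  after byte 0 (0xFC): sum1=252, sum2=252
  after byte 1 (0x99): sum1=150, sum2=147
  after byte 2 (0xEB): sum1=130, sum2=22
  after byte 3 (0xF6): sum1=121, sum2=143
  after byte 4 (0x7C): sum1=245, sum2=133
Checksum = sum2·256 + sum1 = 133·256 + 245 = 34293 = 0x85F5.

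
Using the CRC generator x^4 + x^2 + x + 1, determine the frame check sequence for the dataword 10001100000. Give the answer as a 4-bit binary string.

1101

Append 4 zeros: 100011000000000. Divide by 10111 (XOR where the leading bit is 1):
  pos 0: 10001 XOR 10111 = 00110
  pos 2: 11010 XOR 10111 = 01101
  pos 3: 11010 XOR 10111 = 01101
  pos 4: 11010 XOR 10111 = 01101
  pos 5: 11010 XOR 10111 = 01101
  pos 6: 11010 XOR 10111 = 01101
  pos 7: 11010 XOR 10111 = 01101
  pos 8: 11010 XOR 10111 = 01101
  pos 9: 11010 XOR 10111 = 01101
  pos 10: 11010 XOR 10111 = 01101
Remainder (last 4 bits) = 1101. This is the CRC / FCS.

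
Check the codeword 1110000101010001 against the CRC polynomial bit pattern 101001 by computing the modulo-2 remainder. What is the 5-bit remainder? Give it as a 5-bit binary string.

01001

Modulo-2 division of 1110000101010001 by 101001:
  pos 0: 111000 XOR 101001 = 010001
  pos 1: 100010 XOR 101001 = 001011
  pos 3: 101110 XOR 101001 = 000111
  pos 6: 111101 XOR 101001 = 010100
  pos 7: 101000 XOR 101001 = 000001
Remainder = 01001 (nonzero — an error is detected).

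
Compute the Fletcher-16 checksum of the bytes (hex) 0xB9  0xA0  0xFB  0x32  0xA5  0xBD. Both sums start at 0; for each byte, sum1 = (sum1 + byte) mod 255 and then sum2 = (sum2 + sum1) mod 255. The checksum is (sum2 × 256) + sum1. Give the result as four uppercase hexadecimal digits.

Running sums (mod 255):
  after byte 0 (0xB9): sum1=185, sum2=185
  after byte 1 (0xA0): sum1=90, sum2=20
  after byte 2 (0xFB): sum1=86, sum2=106
  after byte 3 (0x32): sum1=136, sum2=242
  after byte 4 (0xA5): sum1=46, sum2=33
  after byte 5 (0xBD): sum1=235, sum2=13
Checksum = sum2·256 + sum1 = 13·256 + 235 = 3563 = 0x0DEB.

0DEB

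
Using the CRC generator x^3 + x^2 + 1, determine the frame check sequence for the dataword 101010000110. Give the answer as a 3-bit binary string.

011

Append 3 zeros: 101010000110000. Divide by 1101 (XOR where the leading bit is 1):
  pos 0: 1010 XOR 1101 = 0111
  pos 1: 1111 XOR 1101 = 0010
  pos 3: 1000 XOR 1101 = 0101
  pos 4: 1010 XOR 1101 = 0111
  pos 5: 1110 XOR 1101 = 0011
  pos 7: 1111 XOR 1101 = 0010
  pos 9: 1000 XOR 1101 = 0101
  pos 10: 1010 XOR 1101 = 0111
  pos 11: 1110 XOR 1101 = 0011
Remainder (last 3 bits) = 011. This is the CRC / FCS.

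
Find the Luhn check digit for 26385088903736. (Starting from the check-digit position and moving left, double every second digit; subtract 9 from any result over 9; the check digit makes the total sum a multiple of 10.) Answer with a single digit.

Partial digits right→left: 6 3 7 3 0 9 8 8 0 5 8 3 6 2
Double every second digit counting from the check-digit position (so the 1st, 3rd, 5th, ... of the partial from the right).
  doubled (with −9 where >9): 3 5 0 7 0 7 3 → sum 25
  kept as-is: 3 3 9 8 5 3 2 → sum 33
Total = 25 + 33 = 58.
Check digit = (10 − (58 mod 10)) mod 10 = 2.

2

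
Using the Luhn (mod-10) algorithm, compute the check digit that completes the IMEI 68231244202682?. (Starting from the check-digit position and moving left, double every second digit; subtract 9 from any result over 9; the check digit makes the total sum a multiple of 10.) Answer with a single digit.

3

Partial digits right→left: 2 8 6 2 0 2 4 4 2 1 3 2 8 6
Double every second digit counting from the check-digit position (so the 1st, 3rd, 5th, ... of the partial from the right).
  doubled (with −9 where >9): 4 3 0 8 4 6 7 → sum 32
  kept as-is: 8 2 2 4 1 2 6 → sum 25
Total = 32 + 25 = 57.
Check digit = (10 − (57 mod 10)) mod 10 = 3.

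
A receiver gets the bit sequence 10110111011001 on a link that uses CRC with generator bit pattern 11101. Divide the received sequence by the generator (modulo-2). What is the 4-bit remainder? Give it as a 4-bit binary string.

Modulo-2 division of 10110111011001 by 11101:
  pos 0: 10110 XOR 11101 = 01011
  pos 1: 10111 XOR 11101 = 01010
  pos 2: 10101 XOR 11101 = 01000
  pos 3: 10001 XOR 11101 = 01100
  pos 4: 11000 XOR 11101 = 00101
  pos 6: 10111 XOR 11101 = 01010
  pos 7: 10100 XOR 11101 = 01001
  pos 8: 10010 XOR 11101 = 01111
  pos 9: 11111 XOR 11101 = 00010
Remainder = 0010 (nonzero — an error is detected).

0010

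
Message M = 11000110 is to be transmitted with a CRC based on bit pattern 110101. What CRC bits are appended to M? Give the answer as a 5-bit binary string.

00110

Append 5 zeros: 1100011000000. Divide by 110101 (XOR where the leading bit is 1):
  pos 0: 110001 XOR 110101 = 000100
  pos 3: 100100 XOR 110101 = 010001
  pos 4: 100010 XOR 110101 = 010111
  pos 5: 101110 XOR 110101 = 011011
  pos 6: 110110 XOR 110101 = 000011
Remainder (last 5 bits) = 00110. This is the CRC / FCS.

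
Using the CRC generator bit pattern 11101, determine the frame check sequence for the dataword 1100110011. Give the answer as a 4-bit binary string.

Append 4 zeros: 11001100110000. Divide by 11101 (XOR where the leading bit is 1):
  pos 0: 11001 XOR 11101 = 00100
  pos 2: 10010 XOR 11101 = 01111
  pos 3: 11110 XOR 11101 = 00011
  pos 6: 11110 XOR 11101 = 00011
  pos 9: 11000 XOR 11101 = 00101
Remainder (last 4 bits) = 0101. This is the CRC / FCS.

0101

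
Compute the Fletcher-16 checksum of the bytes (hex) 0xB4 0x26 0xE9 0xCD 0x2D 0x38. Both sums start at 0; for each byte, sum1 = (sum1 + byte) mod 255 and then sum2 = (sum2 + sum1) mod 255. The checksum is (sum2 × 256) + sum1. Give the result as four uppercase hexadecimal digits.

Running sums (mod 255):
  after byte 0 (0xB4): sum1=180, sum2=180
  after byte 1 (0x26): sum1=218, sum2=143
  after byte 2 (0xE9): sum1=196, sum2=84
  after byte 3 (0xCD): sum1=146, sum2=230
  after byte 4 (0x2D): sum1=191, sum2=166
  after byte 5 (0x38): sum1=247, sum2=158
Checksum = sum2·256 + sum1 = 158·256 + 247 = 40695 = 0x9EF7.

9EF7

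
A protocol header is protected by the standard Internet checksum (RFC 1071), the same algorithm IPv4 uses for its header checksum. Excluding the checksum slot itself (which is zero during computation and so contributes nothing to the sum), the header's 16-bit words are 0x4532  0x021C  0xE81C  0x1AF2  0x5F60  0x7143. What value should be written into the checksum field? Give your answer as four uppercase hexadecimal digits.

E4FE

One's-complement addition (fold any carry out of bit 15 back into bit 0):
  0x4532 + 0x021C = 0x0474E
  0x474E + 0xE81C = 0x12F6A → wrap carry → 0x2F6B
  0x2F6B + 0x1AF2 = 0x04A5D
  0x4A5D + 0x5F60 = 0x0A9BD
  0xA9BD + 0x7143 = 0x11B00 → wrap carry → 0x1B01
One's-complement sum = 0x1B01.
Checksum = ~0x1B01 & 0xFFFF = 0xE4FE.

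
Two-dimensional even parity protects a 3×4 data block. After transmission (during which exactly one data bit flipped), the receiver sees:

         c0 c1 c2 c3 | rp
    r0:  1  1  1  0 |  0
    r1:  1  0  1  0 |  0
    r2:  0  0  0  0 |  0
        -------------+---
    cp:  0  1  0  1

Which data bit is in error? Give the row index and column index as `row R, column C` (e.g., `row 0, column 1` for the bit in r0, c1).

Recompute each row's even parity and compare to rp:
  r0: data parity 1, sent rp 0 → mismatch
  r1: data parity 0, sent rp 0 → ok
  r2: data parity 0, sent rp 0 → ok
Recompute each column's even parity and compare to cp:
  c0: data parity 0, sent cp 0 → ok
  c1: data parity 1, sent cp 1 → ok
  c2: data parity 0, sent cp 0 → ok
  c3: data parity 0, sent cp 1 → mismatch
Exactly one row (r0) and one column (c3) fail → the flipped bit is at their intersection.

row 0, column 3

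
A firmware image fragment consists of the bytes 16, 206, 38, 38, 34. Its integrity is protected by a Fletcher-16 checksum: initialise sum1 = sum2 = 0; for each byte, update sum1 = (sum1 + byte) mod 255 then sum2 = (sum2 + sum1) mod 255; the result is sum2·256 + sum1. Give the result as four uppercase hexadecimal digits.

6C4D

Running sums (mod 255):
  after byte 0 (16): sum1=16, sum2=16
  after byte 1 (206): sum1=222, sum2=238
  after byte 2 (38): sum1=5, sum2=243
  after byte 3 (38): sum1=43, sum2=31
  after byte 4 (34): sum1=77, sum2=108
Checksum = sum2·256 + sum1 = 108·256 + 77 = 27725 = 0x6C4D.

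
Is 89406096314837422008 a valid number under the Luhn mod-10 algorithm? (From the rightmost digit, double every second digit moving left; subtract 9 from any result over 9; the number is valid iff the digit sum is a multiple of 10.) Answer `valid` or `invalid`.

valid

From the right, keep odd positions and double even positions (subtract 9 from any doubled value over 9):
  doubled (positions 2,4,...): 0 4 8 6 8 6 9 3 8 7 → sum 59
  kept (positions 1,3,...): 8 0 2 7 8 1 6 0 0 9 → sum 41
Total = 100.
100 mod 10 = 0, so the number is valid.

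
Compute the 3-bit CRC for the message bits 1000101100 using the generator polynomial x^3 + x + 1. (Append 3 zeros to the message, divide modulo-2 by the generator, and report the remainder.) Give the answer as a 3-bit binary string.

Append 3 zeros: 1000101100000. Divide by 1011 (XOR where the leading bit is 1):
  pos 0: 1000 XOR 1011 = 0011
  pos 2: 1110 XOR 1011 = 0101
  pos 3: 1011 XOR 1011 = 0000
  pos 7: 1000 XOR 1011 = 0011
  pos 9: 1100 XOR 1011 = 0111
Remainder (last 3 bits) = 111. This is the CRC / FCS.

111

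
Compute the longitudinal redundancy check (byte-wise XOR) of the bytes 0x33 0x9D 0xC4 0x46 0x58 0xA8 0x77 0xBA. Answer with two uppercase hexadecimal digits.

XOR the bytes together:
  start with 0x33
  0x33 ⊕ 0x9D = 0xAE
  0xAE ⊕ 0xC4 = 0x6A
  0x6A ⊕ 0x46 = 0x2C
  0x2C ⊕ 0x58 = 0x74
  0x74 ⊕ 0xA8 = 0xDC
  0xDC ⊕ 0x77 = 0xAB
  0xAB ⊕ 0xBA = 0x11

11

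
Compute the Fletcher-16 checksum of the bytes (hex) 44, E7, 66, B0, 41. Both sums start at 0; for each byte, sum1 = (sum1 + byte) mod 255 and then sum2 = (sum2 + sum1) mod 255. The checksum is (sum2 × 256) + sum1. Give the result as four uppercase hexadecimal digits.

Running sums (mod 255):
  after byte 0 (44): sum1=68, sum2=68
  after byte 1 (E7): sum1=44, sum2=112
  after byte 2 (66): sum1=146, sum2=3
  after byte 3 (B0): sum1=67, sum2=70
  after byte 4 (41): sum1=132, sum2=202
Checksum = sum2·256 + sum1 = 202·256 + 132 = 51844 = 0xCA84.

CA84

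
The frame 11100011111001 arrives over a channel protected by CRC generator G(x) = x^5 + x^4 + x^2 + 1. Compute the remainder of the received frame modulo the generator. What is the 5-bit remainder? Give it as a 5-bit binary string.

Modulo-2 division of 11100011111001 by 110101:
  pos 0: 111000 XOR 110101 = 001101
  pos 2: 110111 XOR 110101 = 000010
  pos 6: 101110 XOR 110101 = 011011
  pos 7: 110110 XOR 110101 = 000011
Remainder = 00111 (nonzero — an error is detected).

00111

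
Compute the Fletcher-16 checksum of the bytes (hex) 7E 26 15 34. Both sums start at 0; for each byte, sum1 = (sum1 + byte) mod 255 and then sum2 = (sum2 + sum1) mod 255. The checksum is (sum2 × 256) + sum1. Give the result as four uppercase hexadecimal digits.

Running sums (mod 255):
  after byte 0 (7E): sum1=126, sum2=126
  after byte 1 (26): sum1=164, sum2=35
  after byte 2 (15): sum1=185, sum2=220
  after byte 3 (34): sum1=237, sum2=202
Checksum = sum2·256 + sum1 = 202·256 + 237 = 51949 = 0xCAED.

CAED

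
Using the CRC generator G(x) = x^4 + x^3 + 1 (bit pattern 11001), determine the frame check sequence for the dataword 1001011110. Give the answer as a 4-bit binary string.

0001

Append 4 zeros: 10010111100000. Divide by 11001 (XOR where the leading bit is 1):
  pos 0: 10010 XOR 11001 = 01011
  pos 1: 10111 XOR 11001 = 01110
  pos 2: 11101 XOR 11001 = 00100
  pos 4: 10011 XOR 11001 = 01010
  pos 5: 10100 XOR 11001 = 01101
  pos 6: 11010 XOR 11001 = 00011
  pos 9: 11000 XOR 11001 = 00001
Remainder (last 4 bits) = 0001. This is the CRC / FCS.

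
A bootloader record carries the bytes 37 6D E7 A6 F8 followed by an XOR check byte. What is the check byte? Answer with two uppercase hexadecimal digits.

E3

XOR the bytes together:
  start with 0x37
  0x37 ⊕ 0x6D = 0x5A
  0x5A ⊕ 0xE7 = 0xBD
  0xBD ⊕ 0xA6 = 0x1B
  0x1B ⊕ 0xF8 = 0xE3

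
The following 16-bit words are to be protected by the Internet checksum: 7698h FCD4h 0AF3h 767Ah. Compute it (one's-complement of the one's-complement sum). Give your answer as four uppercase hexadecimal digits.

One's-complement addition (fold any carry out of bit 15 back into bit 0):
  0x7698 + 0xFCD4 = 0x1736C → wrap carry → 0x736D
  0x736D + 0x0AF3 = 0x07E60
  0x7E60 + 0x767A = 0x0F4DA
One's-complement sum = 0xF4DA.
Checksum = ~0xF4DA & 0xFFFF = 0x0B25.

0B25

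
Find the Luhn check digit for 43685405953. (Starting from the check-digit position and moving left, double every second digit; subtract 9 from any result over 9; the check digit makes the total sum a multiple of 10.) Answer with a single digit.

8

Partial digits right→left: 3 5 9 5 0 4 5 8 6 3 4
Double every second digit counting from the check-digit position (so the 1st, 3rd, 5th, ... of the partial from the right).
  doubled (with −9 where >9): 6 9 0 1 3 8 → sum 27
  kept as-is: 5 5 4 8 3 → sum 25
Total = 27 + 25 = 52.
Check digit = (10 − (52 mod 10)) mod 10 = 8.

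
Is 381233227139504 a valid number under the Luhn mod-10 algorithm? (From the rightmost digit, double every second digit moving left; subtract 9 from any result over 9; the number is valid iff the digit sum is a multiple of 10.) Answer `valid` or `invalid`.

From the right, keep odd positions and double even positions (subtract 9 from any doubled value over 9):
  doubled (positions 2,4,...): 0 9 2 4 6 4 7 → sum 32
  kept (positions 1,3,...): 4 5 3 7 2 3 1 3 → sum 28
Total = 60.
60 mod 10 = 0, so the number is valid.

valid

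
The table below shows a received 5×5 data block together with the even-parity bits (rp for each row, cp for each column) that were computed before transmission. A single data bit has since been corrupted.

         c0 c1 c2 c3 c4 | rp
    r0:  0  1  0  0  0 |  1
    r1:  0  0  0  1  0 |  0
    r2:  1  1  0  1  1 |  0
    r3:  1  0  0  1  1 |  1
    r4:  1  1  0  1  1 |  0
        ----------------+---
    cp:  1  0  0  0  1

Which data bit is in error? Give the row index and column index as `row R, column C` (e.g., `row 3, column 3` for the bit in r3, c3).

row 1, column 1

Recompute each row's even parity and compare to rp:
  r0: data parity 1, sent rp 1 → ok
  r1: data parity 1, sent rp 0 → mismatch
  r2: data parity 0, sent rp 0 → ok
  r3: data parity 1, sent rp 1 → ok
  r4: data parity 0, sent rp 0 → ok
Recompute each column's even parity and compare to cp:
  c0: data parity 1, sent cp 1 → ok
  c1: data parity 1, sent cp 0 → mismatch
  c2: data parity 0, sent cp 0 → ok
  c3: data parity 0, sent cp 0 → ok
  c4: data parity 1, sent cp 1 → ok
Exactly one row (r1) and one column (c1) fail → the flipped bit is at their intersection.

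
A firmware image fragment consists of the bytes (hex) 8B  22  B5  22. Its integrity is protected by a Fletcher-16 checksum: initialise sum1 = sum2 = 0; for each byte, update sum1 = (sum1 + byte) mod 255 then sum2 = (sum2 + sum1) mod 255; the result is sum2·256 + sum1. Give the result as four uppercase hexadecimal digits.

Running sums (mod 255):
  after byte 0 (8B): sum1=139, sum2=139
  after byte 1 (22): sum1=173, sum2=57
  after byte 2 (B5): sum1=99, sum2=156
  after byte 3 (22): sum1=133, sum2=34
Checksum = sum2·256 + sum1 = 34·256 + 133 = 8837 = 0x2285.

2285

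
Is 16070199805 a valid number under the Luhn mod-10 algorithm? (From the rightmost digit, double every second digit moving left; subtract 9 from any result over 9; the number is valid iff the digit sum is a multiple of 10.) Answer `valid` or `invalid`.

From the right, keep odd positions and double even positions (subtract 9 from any doubled value over 9):
  doubled (positions 2,4,...): 0 9 2 5 3 → sum 19
  kept (positions 1,3,...): 5 8 9 0 0 1 → sum 23
Total = 42.
42 mod 10 = 2, so the number is invalid.

invalid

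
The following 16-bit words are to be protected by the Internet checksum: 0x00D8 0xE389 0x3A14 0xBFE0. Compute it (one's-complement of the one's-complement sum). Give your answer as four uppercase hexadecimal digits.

21A9

One's-complement addition (fold any carry out of bit 15 back into bit 0):
  0x00D8 + 0xE389 = 0x0E461
  0xE461 + 0x3A14 = 0x11E75 → wrap carry → 0x1E76
  0x1E76 + 0xBFE0 = 0x0DE56
One's-complement sum = 0xDE56.
Checksum = ~0xDE56 & 0xFFFF = 0x21A9.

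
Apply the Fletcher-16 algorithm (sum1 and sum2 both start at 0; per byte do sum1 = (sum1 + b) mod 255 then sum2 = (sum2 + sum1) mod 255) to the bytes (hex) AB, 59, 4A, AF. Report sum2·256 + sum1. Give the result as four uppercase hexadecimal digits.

FEFE

Running sums (mod 255):
  after byte 0 (AB): sum1=171, sum2=171
  after byte 1 (59): sum1=5, sum2=176
  after byte 2 (4A): sum1=79, sum2=0
  after byte 3 (AF): sum1=254, sum2=254
Checksum = sum2·256 + sum1 = 254·256 + 254 = 65278 = 0xFEFE.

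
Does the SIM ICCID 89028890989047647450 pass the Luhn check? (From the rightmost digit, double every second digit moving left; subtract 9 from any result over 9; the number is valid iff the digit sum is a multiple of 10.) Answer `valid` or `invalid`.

From the right, keep odd positions and double even positions (subtract 9 from any doubled value over 9):
  doubled (positions 2,4,...): 1 5 3 8 9 9 9 7 0 7 → sum 58
  kept (positions 1,3,...): 0 4 4 7 0 8 0 8 2 9 → sum 42
Total = 100.
100 mod 10 = 0, so the number is valid.

valid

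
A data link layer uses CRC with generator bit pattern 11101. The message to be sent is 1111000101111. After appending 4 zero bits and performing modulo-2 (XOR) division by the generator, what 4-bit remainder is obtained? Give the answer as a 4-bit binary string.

1000

Append 4 zeros: 11110001011110000. Divide by 11101 (XOR where the leading bit is 1):
  pos 0: 11110 XOR 11101 = 00011
  pos 3: 11001 XOR 11101 = 00100
  pos 5: 10001 XOR 11101 = 01100
  pos 6: 11001 XOR 11101 = 00100
  pos 8: 10011 XOR 11101 = 01110
  pos 9: 11100 XOR 11101 = 00001
Remainder (last 4 bits) = 1000. This is the CRC / FCS.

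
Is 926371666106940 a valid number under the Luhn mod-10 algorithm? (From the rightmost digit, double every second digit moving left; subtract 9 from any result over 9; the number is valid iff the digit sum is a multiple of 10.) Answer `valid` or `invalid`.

invalid

From the right, keep odd positions and double even positions (subtract 9 from any doubled value over 9):
  doubled (positions 2,4,...): 8 3 2 3 2 6 4 → sum 28
  kept (positions 1,3,...): 0 9 0 6 6 7 6 9 → sum 43
Total = 71.
71 mod 10 = 1, so the number is invalid.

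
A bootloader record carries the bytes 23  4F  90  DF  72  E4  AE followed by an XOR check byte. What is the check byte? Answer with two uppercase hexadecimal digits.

1B

XOR the bytes together:
  start with 0x23
  0x23 ⊕ 0x4F = 0x6C
  0x6C ⊕ 0x90 = 0xFC
  0xFC ⊕ 0xDF = 0x23
  0x23 ⊕ 0x72 = 0x51
  0x51 ⊕ 0xE4 = 0xB5
  0xB5 ⊕ 0xAE = 0x1B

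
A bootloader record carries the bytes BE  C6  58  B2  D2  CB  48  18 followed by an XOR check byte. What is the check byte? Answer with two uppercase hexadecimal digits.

DB

XOR the bytes together:
  start with 0xBE
  0xBE ⊕ 0xC6 = 0x78
  0x78 ⊕ 0x58 = 0x20
  0x20 ⊕ 0xB2 = 0x92
  0x92 ⊕ 0xD2 = 0x40
  0x40 ⊕ 0xCB = 0x8B
  0x8B ⊕ 0x48 = 0xC3
  0xC3 ⊕ 0x18 = 0xDB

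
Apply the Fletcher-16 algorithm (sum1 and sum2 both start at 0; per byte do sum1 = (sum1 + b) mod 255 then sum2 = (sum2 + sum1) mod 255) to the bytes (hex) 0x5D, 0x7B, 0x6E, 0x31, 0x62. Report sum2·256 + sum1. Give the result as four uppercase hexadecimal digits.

D0DA

Running sums (mod 255):
  after byte 0 (0x5D): sum1=93, sum2=93
  after byte 1 (0x7B): sum1=216, sum2=54
  after byte 2 (0x6E): sum1=71, sum2=125
  after byte 3 (0x31): sum1=120, sum2=245
  after byte 4 (0x62): sum1=218, sum2=208
Checksum = sum2·256 + sum1 = 208·256 + 218 = 53466 = 0xD0DA.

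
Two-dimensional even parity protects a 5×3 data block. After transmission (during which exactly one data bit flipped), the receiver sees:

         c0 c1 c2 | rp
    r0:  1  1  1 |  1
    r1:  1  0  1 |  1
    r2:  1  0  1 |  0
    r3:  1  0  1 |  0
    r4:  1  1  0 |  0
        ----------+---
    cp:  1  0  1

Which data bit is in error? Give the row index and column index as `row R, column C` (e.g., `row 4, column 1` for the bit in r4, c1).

row 1, column 2

Recompute each row's even parity and compare to rp:
  r0: data parity 1, sent rp 1 → ok
  r1: data parity 0, sent rp 1 → mismatch
  r2: data parity 0, sent rp 0 → ok
  r3: data parity 0, sent rp 0 → ok
  r4: data parity 0, sent rp 0 → ok
Recompute each column's even parity and compare to cp:
  c0: data parity 1, sent cp 1 → ok
  c1: data parity 0, sent cp 0 → ok
  c2: data parity 0, sent cp 1 → mismatch
Exactly one row (r1) and one column (c2) fail → the flipped bit is at their intersection.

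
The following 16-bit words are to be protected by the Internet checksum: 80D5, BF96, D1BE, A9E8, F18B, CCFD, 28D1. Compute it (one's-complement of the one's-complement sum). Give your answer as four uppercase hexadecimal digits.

One's-complement addition (fold any carry out of bit 15 back into bit 0):
  0x80D5 + 0xBF96 = 0x1406B → wrap carry → 0x406C
  0x406C + 0xD1BE = 0x1122A → wrap carry → 0x122B
  0x122B + 0xA9E8 = 0x0BC13
  0xBC13 + 0xF18B = 0x1AD9E → wrap carry → 0xAD9F
  0xAD9F + 0xCCFD = 0x17A9C → wrap carry → 0x7A9D
  0x7A9D + 0x28D1 = 0x0A36E
One's-complement sum = 0xA36E.
Checksum = ~0xA36E & 0xFFFF = 0x5C91.

5C91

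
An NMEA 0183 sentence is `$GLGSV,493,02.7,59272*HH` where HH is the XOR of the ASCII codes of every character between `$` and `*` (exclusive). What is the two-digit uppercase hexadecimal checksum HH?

7B

XOR the ASCII codes of the payload characters:
  'G' = 0x47 → acc = 0x47
  'L' = 0x4C → acc = 0x0B
  'G' = 0x47 → acc = 0x4C
  'S' = 0x53 → acc = 0x1F
  'V' = 0x56 → acc = 0x49
  ',' = 0x2C → acc = 0x65
  '4' = 0x34 → acc = 0x51
  '9' = 0x39 → acc = 0x68
  '3' = 0x33 → acc = 0x5B
  ',' = 0x2C → acc = 0x77
  '0' = 0x30 → acc = 0x47
  '2' = 0x32 → acc = 0x75
  '.' = 0x2E → acc = 0x5B
  '7' = 0x37 → acc = 0x6C
  ',' = 0x2C → acc = 0x40
  '5' = 0x35 → acc = 0x75
  '9' = 0x39 → acc = 0x4C
  '2' = 0x32 → acc = 0x7E
  '7' = 0x37 → acc = 0x49
  '2' = 0x32 → acc = 0x7B
Checksum = 0x7B.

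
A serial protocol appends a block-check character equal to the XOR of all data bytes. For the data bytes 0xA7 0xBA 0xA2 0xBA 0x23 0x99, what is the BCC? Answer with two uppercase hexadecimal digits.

XOR the bytes together:
  start with 0xA7
  0xA7 ⊕ 0xBA = 0x1D
  0x1D ⊕ 0xA2 = 0xBF
  0xBF ⊕ 0xBA = 0x05
  0x05 ⊕ 0x23 = 0x26
  0x26 ⊕ 0x99 = 0xBF

BF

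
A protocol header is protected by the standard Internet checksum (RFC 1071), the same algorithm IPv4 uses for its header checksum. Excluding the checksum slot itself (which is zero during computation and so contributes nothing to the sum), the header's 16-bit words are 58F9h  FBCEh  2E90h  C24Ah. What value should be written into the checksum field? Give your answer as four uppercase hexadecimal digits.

One's-complement addition (fold any carry out of bit 15 back into bit 0):
  0x58F9 + 0xFBCE = 0x154C7 → wrap carry → 0x54C8
  0x54C8 + 0x2E90 = 0x08358
  0x8358 + 0xC24A = 0x145A2 → wrap carry → 0x45A3
One's-complement sum = 0x45A3.
Checksum = ~0x45A3 & 0xFFFF = 0xBA5C.

BA5C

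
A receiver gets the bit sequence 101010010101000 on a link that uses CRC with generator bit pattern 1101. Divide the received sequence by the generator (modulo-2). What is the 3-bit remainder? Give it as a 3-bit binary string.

000

Modulo-2 division of 101010010101000 by 1101:
  pos 0: 1010 XOR 1101 = 0111
  pos 1: 1111 XOR 1101 = 0010
  pos 3: 1000 XOR 1101 = 0101
  pos 4: 1011 XOR 1101 = 0110
  pos 5: 1100 XOR 1101 = 0001
  pos 8: 1101 XOR 1101 = 0000
Remainder = 000 (zero — the frame passes the CRC check).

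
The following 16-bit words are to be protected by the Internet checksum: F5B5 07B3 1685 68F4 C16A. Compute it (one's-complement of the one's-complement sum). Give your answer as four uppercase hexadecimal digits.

C1B2

One's-complement addition (fold any carry out of bit 15 back into bit 0):
  0xF5B5 + 0x07B3 = 0x0FD68
  0xFD68 + 0x1685 = 0x113ED → wrap carry → 0x13EE
  0x13EE + 0x68F4 = 0x07CE2
  0x7CE2 + 0xC16A = 0x13E4C → wrap carry → 0x3E4D
One's-complement sum = 0x3E4D.
Checksum = ~0x3E4D & 0xFFFF = 0xC1B2.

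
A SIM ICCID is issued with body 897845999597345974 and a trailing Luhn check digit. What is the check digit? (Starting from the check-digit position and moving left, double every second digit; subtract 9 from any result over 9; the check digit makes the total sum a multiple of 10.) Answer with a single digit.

Partial digits right→left: 4 7 9 5 4 3 7 9 5 9 9 9 5 4 8 7 9 8
Double every second digit counting from the check-digit position (so the 1st, 3rd, 5th, ... of the partial from the right).
  doubled (with −9 where >9): 8 9 8 5 1 9 1 7 9 → sum 57
  kept as-is: 7 5 3 9 9 9 4 7 8 → sum 61
Total = 57 + 61 = 118.
Check digit = (10 − (118 mod 10)) mod 10 = 2.

2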